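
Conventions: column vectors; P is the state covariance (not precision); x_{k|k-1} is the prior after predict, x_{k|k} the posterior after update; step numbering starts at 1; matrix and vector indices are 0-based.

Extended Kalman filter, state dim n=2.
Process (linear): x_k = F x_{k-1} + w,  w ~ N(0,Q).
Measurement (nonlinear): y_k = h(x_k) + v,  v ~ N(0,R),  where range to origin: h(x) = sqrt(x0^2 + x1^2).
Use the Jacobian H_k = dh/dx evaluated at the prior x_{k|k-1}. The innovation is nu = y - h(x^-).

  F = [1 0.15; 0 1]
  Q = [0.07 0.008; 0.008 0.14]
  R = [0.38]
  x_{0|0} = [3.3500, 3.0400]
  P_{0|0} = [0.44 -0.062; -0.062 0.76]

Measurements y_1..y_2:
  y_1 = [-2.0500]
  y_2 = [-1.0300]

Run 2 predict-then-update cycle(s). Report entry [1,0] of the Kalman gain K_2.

K[1,0] = -0.5334

step 1: x^-=[3.8060, 3.0400]  P^-=[0.5085 0.0600; 0.0600 0.9000]  H_jac=[0.7813 0.6241]  S=[1.0995]  K=[0.3954; 0.5535]  nu=[-6.9211]  x^+=[1.0693, -0.7907]  P^+=[0.3366 -0.1806; -0.1806 0.5632]
step 2: x^-=[0.9507, -0.7907]  P^-=[0.3651 -0.0882; -0.0882 0.7032]  H_jac=[0.7688 -0.6395]  S=[0.9700]  K=[0.3475; -0.5334]  nu=[-2.2666]  x^+=[0.1631, 0.4183]  P^+=[0.2480 0.0916; 0.0916 0.4271]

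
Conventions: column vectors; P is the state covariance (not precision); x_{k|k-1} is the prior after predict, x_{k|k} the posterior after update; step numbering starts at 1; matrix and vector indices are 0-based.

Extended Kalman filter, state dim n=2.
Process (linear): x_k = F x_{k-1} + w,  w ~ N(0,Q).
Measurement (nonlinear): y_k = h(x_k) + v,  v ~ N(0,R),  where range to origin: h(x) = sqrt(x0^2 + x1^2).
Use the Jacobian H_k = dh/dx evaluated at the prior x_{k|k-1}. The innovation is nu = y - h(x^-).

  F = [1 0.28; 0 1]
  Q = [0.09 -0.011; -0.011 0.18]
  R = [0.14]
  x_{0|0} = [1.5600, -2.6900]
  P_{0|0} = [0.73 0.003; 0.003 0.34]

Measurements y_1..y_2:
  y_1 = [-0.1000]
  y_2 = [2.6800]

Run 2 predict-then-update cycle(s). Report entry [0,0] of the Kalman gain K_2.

K[0,0] = -0.6668

step 1: x^-=[0.8068, -2.6900]  P^-=[0.8483 0.0872; 0.0872 0.5200]  H_jac=[0.2873 -0.9578]  S=[0.6391]  K=[0.2506; -0.7401]  nu=[-2.9084]  x^+=[0.0778, -0.5374]  P^+=[0.8082 0.2058; 0.2058 0.1699]
step 2: x^-=[-0.0726, -0.5374]  P^-=[1.0267 0.2423; 0.2423 0.3499]  H_jac=[-0.1339 -0.9910]  S=[0.5664]  K=[-0.6668; -0.6695]  nu=[2.1377]  x^+=[-1.4981, -1.9687]  P^+=[0.7749 -0.0105; -0.0105 0.0960]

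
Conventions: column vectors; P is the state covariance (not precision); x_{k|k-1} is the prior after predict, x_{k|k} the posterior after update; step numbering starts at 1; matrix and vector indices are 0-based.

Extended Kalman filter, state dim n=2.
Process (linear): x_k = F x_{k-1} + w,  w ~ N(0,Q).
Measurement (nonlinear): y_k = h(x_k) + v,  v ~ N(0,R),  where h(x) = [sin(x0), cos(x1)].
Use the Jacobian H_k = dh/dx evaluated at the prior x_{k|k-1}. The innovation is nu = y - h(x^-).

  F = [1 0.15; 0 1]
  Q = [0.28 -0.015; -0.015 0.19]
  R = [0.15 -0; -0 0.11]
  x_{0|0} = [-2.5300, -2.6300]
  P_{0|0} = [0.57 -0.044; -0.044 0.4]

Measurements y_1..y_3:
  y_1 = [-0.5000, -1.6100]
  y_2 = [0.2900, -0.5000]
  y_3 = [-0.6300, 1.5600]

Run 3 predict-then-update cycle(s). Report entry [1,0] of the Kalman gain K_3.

K[1,0] = -0.0233

step 1: x^-=[-2.9245, -2.6300]  P^-=[0.8458 0.0010; 0.0010 0.5900]  H_jac=[-0.9765 0.0000; 0.0000 0.4896]  S=[0.9566 -0.0005; -0.0005 0.2514]  K=[-0.8635 0.0003; -0.0004 1.1489]  nu=[-0.2846, -0.7380]  x^+=[-2.6790, -3.4778]  P^+=[0.1326 0.0001; 0.0001 0.2581]
step 2: x^-=[-3.2006, -3.4778]  P^-=[0.4185 0.0238; 0.0238 0.4481]  H_jac=[-0.9983 0.0000; 0.0000 -0.3299]  S=[0.5670 0.0078; 0.0078 0.1588]  K=[-0.7366 -0.0131; -0.0290 -0.9297]  nu=[0.2310, 0.4440]  x^+=[-3.3766, -3.8973]  P^+=[0.1107 0.0044; 0.0044 0.3100]
step 3: x^-=[-3.9612, -3.8973]  P^-=[0.3990 0.0359; 0.0359 0.5000]  H_jac=[-0.6825 0.0000; 0.0000 -0.6858]  S=[0.3358 0.0168; 0.0168 0.3452]  K=[-0.8092 -0.0319; -0.0233 -0.9923]  nu=[-1.3609, 2.2878]  x^+=[-2.9330, -6.1358]  P^+=[0.1778 0.0051; 0.0051 0.1592]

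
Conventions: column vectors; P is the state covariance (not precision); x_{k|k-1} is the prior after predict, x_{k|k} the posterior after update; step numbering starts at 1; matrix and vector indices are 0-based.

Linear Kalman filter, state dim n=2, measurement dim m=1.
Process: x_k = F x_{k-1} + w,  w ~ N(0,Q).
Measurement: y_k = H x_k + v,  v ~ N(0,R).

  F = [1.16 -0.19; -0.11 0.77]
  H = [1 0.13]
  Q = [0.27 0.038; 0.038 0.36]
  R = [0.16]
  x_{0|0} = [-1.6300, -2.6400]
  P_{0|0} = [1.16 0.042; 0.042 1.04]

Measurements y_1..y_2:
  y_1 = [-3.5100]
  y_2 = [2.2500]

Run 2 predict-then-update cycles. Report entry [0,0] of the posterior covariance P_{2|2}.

step 1: x^-=[-1.3892, -1.8535]  P^-=[1.8499 -0.2238; -0.2238 0.9835]  S=[1.9684]  K=[0.9250; -0.0487]  nu=[-1.8798]  x^+=[-3.1281, -1.7619]  P^+=[0.1656 -0.1350; -0.1350 0.9789]
step 2: x^-=[-3.2939, -1.0126]  P^-=[0.5876 -0.2498; -0.2498 0.9652]  S=[0.6990]  K=[0.7942; -0.1778]  nu=[5.6755]  x^+=[1.2137, -2.0218]  P^+=[0.1467 -0.1511; -0.1511 0.9431]

P_post[0,0] = 0.1467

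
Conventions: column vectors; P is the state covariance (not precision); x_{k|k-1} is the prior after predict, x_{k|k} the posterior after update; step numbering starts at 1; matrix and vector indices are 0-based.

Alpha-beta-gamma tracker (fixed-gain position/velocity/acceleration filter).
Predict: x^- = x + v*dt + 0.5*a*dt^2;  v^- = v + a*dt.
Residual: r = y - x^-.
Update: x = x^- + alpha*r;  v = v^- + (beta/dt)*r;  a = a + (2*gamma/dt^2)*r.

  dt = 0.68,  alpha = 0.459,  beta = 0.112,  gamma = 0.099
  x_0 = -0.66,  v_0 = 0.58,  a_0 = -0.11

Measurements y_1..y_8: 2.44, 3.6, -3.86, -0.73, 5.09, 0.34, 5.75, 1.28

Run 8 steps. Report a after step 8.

step 1: x_pred=-0.2910  r=2.7310  x^+=0.9625  v^+=0.9550  a^+=1.0594
step 2: x_pred=1.8569  r=1.7431  x^+=2.6570  v^+=1.9625  a^+=1.8058
step 3: x_pred=4.4090  r=-8.2690  x^+=0.6135  v^+=1.8286  a^+=-1.7349
step 4: x_pred=1.4558  r=-2.1858  x^+=0.4525  v^+=0.2888  a^+=-2.6709
step 5: x_pred=0.0314  r=5.0586  x^+=2.3533  v^+=-0.6943  a^+=-0.5048
step 6: x_pred=1.7645  r=-1.4245  x^+=1.1106  v^+=-1.2722  a^+=-1.1148
step 7: x_pred=-0.0122  r=5.7622  x^+=2.6327  v^+=-1.0811  a^+=1.3526
step 8: x_pred=2.2102  r=-0.9302  x^+=1.7832  v^+=-0.3146  a^+=0.9543

a_post = 0.9543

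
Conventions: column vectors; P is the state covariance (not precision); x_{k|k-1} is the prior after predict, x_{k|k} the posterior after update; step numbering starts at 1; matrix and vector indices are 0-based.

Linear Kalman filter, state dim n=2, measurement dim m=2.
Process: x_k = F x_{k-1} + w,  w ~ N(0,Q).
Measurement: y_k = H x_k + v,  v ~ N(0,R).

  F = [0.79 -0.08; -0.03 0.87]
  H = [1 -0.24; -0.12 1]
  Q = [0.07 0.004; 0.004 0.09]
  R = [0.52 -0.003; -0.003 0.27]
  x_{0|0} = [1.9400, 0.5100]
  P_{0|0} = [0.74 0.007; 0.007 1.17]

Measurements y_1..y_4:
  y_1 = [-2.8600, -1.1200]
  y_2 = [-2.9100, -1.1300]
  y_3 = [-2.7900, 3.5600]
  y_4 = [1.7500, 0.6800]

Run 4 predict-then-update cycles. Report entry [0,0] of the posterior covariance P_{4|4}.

step 1: x^-=[1.4918, 0.3855]  P^-=[0.5384 -0.0901; -0.0901 0.9759]  S=[1.1579 -0.3946; -0.3946 1.2753]  K=[0.4945 0.0316; -0.0184 0.7680]  nu=[-4.2593, -1.3265]  x^+=[-0.6562, -0.5548]  P^+=[0.2664 0.0390; 0.0390 0.2121]
step 2: x^-=[-0.4740, -0.4630]  P^-=[0.2327 0.0098; 0.0098 0.2487]  S=[0.7623 -0.0805; -0.0805 0.5197]  K=[0.3034 0.0122; -0.0154 0.4739]  nu=[-2.5471, -0.7239]  x^+=[-1.2557, -0.7670]  P^+=[0.1630 0.0219; 0.0219 0.1306]
step 3: x^-=[-0.9307, -0.6296]  P^-=[0.1698 0.0062; 0.0062 0.1879]  S=[0.6977 -0.0621; -0.0621 0.4588]  K=[0.2414 0.0017; -0.0197 0.4052]  nu=[-2.0104, 4.0779]  x^+=[-1.4089, 1.0623]  P^+=[0.1292 0.0152; 0.0152 0.1113]
step 4: x^-=[-1.1980, 0.9665]  P^-=[0.1494 0.0037; 0.0037 0.1736]  S=[0.6776 -0.0588; -0.0588 0.4448]  K=[0.2189 -0.0030; -0.0225 0.3862]  nu=[3.1800, -0.4303]  x^+=[-0.5006, 0.7288]  P^+=[0.1169 0.0125; 0.0125 0.1058]

P_post[0,0] = 0.1169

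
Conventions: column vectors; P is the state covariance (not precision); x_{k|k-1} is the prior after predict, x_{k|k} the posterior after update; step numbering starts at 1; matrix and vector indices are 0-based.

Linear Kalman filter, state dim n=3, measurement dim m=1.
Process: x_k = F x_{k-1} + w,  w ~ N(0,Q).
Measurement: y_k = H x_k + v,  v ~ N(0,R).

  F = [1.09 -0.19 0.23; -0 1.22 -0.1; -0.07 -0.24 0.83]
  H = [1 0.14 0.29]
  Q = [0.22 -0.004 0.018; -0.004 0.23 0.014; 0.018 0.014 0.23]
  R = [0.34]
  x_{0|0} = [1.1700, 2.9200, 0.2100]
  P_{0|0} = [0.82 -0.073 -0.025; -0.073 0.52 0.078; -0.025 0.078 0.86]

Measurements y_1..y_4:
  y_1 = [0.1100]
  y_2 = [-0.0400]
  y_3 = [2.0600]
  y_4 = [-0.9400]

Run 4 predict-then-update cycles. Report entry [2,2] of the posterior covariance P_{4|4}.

P_post[2,2] = 0.8236

step 1: x^-=[0.7688, 3.5414, -0.6084]  P^-=[1.2694 -0.2153 0.1226; -0.2153 0.9935 -0.1227; 0.1226 -0.1227 0.8258]  S=[1.6992]  K=[0.7502; -0.0658; 0.2030]  nu=[-0.9782]  x^+=[0.0349, 3.6058, -0.8070]  P^+=[0.3130 -0.1314 -0.1362; -0.1314 0.9862 -0.1000; -0.1362 -0.1000 0.7558]
step 2: x^-=[-0.8326, 4.4797, -1.5376]  P^-=[0.6623 -0.4399 0.1163; -0.4399 1.7298 -0.4309; 0.1163 -0.4309 0.8603]  S=[1.0179]  K=[0.6233; -0.3170; 0.3001]  nu=[0.6114]  x^+=[-0.4515, 4.2859, -1.3541]  P^+=[0.2668 -0.2387 -0.0741; -0.2387 1.6275 -0.3341; -0.0741 -0.3341 0.7686]
step 3: x^-=[-1.6180, 5.3642, -2.1210]  P^-=[0.7274 -0.8084 0.2831; -0.8084 2.7416 -0.8528; 0.2831 -0.8528 0.9882]  S=[1.0729]  K=[0.6490; -0.6263; 0.4198]  nu=[3.5420]  x^+=[0.6810, 3.1459, -0.6341]  P^+=[0.2755 -0.3723 -0.0091; -0.3723 2.3208 -0.5707; -0.0091 -0.5707 0.7992]
step 4: x^-=[-0.0013, 3.9014, -1.3290]  P^-=[0.8728 -1.2255 0.4612; -1.2255 3.8315 -1.2917; 0.4612 -1.2917 1.1315]  S=[1.2026]  K=[0.6944; -0.8845; 0.5060]  nu=[-1.0995]  x^+=[-0.7647, 4.8739, -1.8853]  P^+=[0.2930 -0.4869 0.0387; -0.4869 2.8907 -0.7535; 0.0387 -0.7535 0.8236]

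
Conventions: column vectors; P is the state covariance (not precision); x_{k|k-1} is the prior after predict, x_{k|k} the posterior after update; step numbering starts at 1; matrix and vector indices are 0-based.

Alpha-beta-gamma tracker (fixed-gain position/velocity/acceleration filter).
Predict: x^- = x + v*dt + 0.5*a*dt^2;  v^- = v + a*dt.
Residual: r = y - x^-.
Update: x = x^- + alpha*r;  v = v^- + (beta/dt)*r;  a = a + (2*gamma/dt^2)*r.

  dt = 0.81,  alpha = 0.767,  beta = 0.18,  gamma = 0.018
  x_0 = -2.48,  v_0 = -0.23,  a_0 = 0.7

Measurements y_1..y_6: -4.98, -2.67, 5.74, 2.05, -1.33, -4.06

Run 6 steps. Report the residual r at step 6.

step 1: x_pred=-2.4367  r=-2.5433  x^+=-4.3874  v^+=-0.2282  a^+=0.5604
step 2: x_pred=-4.3884  r=1.7184  x^+=-3.0704  v^+=0.6076  a^+=0.6547
step 3: x_pred=-2.3634  r=8.1034  x^+=3.8519  v^+=2.9387  a^+=1.0994
step 4: x_pred=6.5929  r=-4.5429  x^+=3.1085  v^+=2.8197  a^+=0.8501
step 5: x_pred=5.6713  r=-7.0013  x^+=0.3013  v^+=1.9524  a^+=0.4659
step 6: x_pred=2.0356  r=-6.0956  x^+=-2.6397  v^+=0.9752  a^+=0.1315

resid = -6.0956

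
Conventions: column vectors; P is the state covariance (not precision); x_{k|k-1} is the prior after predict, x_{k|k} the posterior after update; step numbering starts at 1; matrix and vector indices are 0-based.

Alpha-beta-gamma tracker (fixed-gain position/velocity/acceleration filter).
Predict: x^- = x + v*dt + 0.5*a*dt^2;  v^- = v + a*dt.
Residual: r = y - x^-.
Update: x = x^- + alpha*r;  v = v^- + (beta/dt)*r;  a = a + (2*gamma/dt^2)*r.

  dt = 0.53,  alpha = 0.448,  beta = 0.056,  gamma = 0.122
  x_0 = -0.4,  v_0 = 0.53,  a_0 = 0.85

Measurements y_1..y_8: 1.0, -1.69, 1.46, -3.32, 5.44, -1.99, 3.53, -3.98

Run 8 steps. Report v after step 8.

step 1: x_pred=0.0003  r=0.9997  x^+=0.4482  v^+=1.0861  a^+=1.7184
step 2: x_pred=1.2652  r=-2.9552  x^+=-0.0588  v^+=1.6846  a^+=-0.8486
step 3: x_pred=0.7149  r=0.7451  x^+=1.0487  v^+=1.3136  a^+=-0.2014
step 4: x_pred=1.7167  r=-5.0367  x^+=-0.5398  v^+=0.6747  a^+=-4.5764
step 5: x_pred=-0.8249  r=6.2649  x^+=1.9818  v^+=-1.0888  a^+=0.8656
step 6: x_pred=1.5263  r=-3.5163  x^+=-0.0490  v^+=-1.0016  a^+=-2.1888
step 7: x_pred=-0.8873  r=4.4173  x^+=1.0917  v^+=-1.6949  a^+=1.6482
step 8: x_pred=0.4248  r=-4.4048  x^+=-1.5485  v^+=-1.2868  a^+=-2.1780

v_post = -1.2868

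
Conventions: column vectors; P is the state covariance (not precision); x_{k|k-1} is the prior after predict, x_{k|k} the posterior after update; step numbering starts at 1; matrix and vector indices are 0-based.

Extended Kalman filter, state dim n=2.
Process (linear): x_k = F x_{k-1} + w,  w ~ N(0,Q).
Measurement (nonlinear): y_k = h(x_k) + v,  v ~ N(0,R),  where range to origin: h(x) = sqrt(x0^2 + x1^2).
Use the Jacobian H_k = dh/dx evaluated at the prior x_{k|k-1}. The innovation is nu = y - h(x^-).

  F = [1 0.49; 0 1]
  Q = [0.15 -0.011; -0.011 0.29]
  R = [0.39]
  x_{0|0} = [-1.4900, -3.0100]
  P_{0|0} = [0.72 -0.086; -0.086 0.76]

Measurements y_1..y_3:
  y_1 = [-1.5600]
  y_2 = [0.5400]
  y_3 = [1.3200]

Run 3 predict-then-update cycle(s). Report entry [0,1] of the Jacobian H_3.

step 1: x^-=[-2.9649, -3.0100]  P^-=[0.9682 0.2754; 0.2754 1.0500]  H_jac=[-0.7017 -0.7124]  S=[1.6751]  K=[-0.5227; -0.5619]  nu=[-5.7850]  x^+=[0.0592, 0.2409]  P^+=[0.5105 -0.2167; -0.2167 0.5210]
step 2: x^-=[0.1772, 0.2409]  P^-=[0.5732 0.0276; 0.0276 0.8110]  H_jac=[0.5925 0.8055]  S=[1.1439]  K=[0.3164; 0.5854]  nu=[0.2410]  x^+=[0.2534, 0.3819]  P^+=[0.4587 -0.1842; -0.1842 0.4190]
step 3: x^-=[0.4406, 0.3819]  P^-=[0.5288 0.0100; 0.0100 0.7090]  H_jac=[0.7556 0.6550]  S=[1.0060]  K=[0.4037; 0.4692]  nu=[0.7369]  x^+=[0.7381, 0.7277]  P^+=[0.3648 -0.1805; -0.1805 0.4875]

H_jac[0,1] = 0.6550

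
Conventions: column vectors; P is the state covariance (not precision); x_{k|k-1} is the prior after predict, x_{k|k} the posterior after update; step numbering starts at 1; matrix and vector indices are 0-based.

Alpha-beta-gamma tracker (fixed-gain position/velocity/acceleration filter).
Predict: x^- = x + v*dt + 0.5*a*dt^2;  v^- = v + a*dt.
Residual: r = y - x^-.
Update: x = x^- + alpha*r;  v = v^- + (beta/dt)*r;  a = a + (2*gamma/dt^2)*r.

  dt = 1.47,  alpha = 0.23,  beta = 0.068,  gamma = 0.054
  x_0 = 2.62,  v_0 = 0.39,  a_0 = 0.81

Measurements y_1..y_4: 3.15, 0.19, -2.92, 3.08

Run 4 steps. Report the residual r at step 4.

step 1: x_pred=4.0685  r=-0.9185  x^+=3.8572  v^+=1.5382  a^+=0.7641
step 2: x_pred=6.9440  r=-6.7540  x^+=5.3905  v^+=2.3490  a^+=0.4265
step 3: x_pred=9.3044  r=-12.2244  x^+=6.4928  v^+=2.4105  a^+=-0.1844
step 4: x_pred=9.8370  r=-6.7570  x^+=8.2829  v^+=1.8269  a^+=-0.5221

resid = -6.7570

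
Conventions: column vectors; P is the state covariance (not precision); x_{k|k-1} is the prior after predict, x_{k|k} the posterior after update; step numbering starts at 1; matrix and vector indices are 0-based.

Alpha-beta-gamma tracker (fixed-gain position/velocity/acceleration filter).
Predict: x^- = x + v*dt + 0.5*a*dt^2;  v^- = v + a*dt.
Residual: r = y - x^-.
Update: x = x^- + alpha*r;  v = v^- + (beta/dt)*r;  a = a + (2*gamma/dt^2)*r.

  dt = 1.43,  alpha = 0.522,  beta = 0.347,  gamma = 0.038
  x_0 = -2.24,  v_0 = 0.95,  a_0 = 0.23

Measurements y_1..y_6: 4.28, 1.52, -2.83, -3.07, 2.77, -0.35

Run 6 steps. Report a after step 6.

a_post = -0.0688

step 1: x_pred=-0.6463  r=4.9263  x^+=1.9252  v^+=2.4743  a^+=0.4131
step 2: x_pred=5.8858  r=-4.3658  x^+=3.6069  v^+=2.0056  a^+=0.2508
step 3: x_pred=6.7314  r=-9.5614  x^+=1.7403  v^+=0.0442  a^+=-0.1045
step 4: x_pred=1.6966  r=-4.7666  x^+=-0.7915  v^+=-1.2620  a^+=-0.2817
step 5: x_pred=-2.8841  r=5.6541  x^+=0.0673  v^+=-0.2927  a^+=-0.0715
step 6: x_pred=-0.4244  r=0.0744  x^+=-0.3856  v^+=-0.3770  a^+=-0.0688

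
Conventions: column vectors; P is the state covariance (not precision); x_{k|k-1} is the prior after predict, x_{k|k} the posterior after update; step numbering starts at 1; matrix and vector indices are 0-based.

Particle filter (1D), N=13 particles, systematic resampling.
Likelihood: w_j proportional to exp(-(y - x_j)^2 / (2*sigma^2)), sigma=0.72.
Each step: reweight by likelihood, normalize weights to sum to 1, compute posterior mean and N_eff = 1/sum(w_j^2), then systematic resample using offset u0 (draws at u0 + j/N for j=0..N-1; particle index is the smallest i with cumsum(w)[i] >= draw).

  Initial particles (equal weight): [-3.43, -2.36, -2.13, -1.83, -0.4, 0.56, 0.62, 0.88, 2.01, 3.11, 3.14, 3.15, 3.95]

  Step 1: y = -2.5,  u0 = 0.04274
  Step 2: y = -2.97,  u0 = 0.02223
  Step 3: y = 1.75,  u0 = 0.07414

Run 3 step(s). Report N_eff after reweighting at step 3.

N_eff = 2.3064

step 1: w=[0.1470, 0.3321, 0.2966, 0.2195, 0.0048, 0.0000, 0.0000, 0.0000, 0.0000, 0.0000, 0.0000, 0.0000, 0.0000]  mean=-2.3230  Neff=3.7308  idx=[0, 0, 1, 1, 1, 1, 2, 2, 2, 2, 3, 3, 3]
step 2: w=[0.1116, 0.1116, 0.0956, 0.0956, 0.0956, 0.0956, 0.0693, 0.0693, 0.0693, 0.0693, 0.0391, 0.0391, 0.0391]  mean=-2.4729  Neff=11.7300  idx=[0, 0, 1, 2, 3, 3, 4, 5, 6, 7, 8, 9, 11]
step 3: w=[0.0000, 0.0000, 0.0000, 0.0126, 0.0126, 0.0126, 0.0126, 0.0126, 0.0740, 0.0740, 0.0740, 0.0740, 0.6410]  mean=-1.9522  Neff=2.3064  idx=[8, 9, 10, 11, 12, 12, 12, 12, 12, 12, 12, 12, 12]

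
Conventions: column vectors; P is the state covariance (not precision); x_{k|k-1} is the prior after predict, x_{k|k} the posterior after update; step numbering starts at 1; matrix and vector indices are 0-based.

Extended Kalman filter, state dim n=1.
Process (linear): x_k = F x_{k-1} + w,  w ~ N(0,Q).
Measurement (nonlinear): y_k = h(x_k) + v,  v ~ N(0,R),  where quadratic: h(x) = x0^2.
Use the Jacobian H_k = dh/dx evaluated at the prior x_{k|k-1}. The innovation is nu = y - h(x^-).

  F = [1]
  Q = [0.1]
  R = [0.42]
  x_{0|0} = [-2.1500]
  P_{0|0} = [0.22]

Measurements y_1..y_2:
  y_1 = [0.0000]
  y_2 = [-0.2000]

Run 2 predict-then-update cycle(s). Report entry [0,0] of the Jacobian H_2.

H_jac[0,0] = -2.2925

step 1: x^-=[-2.1500]  P^-=[0.3200]  H_jac=[-4.3000]  S=[6.3368]  K=[-0.2171]  nu=[-4.6225]  x^+=[-1.1463]  P^+=[0.0212]
step 2: x^-=[-1.1463]  P^-=[0.1212]  H_jac=[-2.2925]  S=[1.0570]  K=[-0.2629]  nu=[-1.5139]  x^+=[-0.7483]  P^+=[0.0482]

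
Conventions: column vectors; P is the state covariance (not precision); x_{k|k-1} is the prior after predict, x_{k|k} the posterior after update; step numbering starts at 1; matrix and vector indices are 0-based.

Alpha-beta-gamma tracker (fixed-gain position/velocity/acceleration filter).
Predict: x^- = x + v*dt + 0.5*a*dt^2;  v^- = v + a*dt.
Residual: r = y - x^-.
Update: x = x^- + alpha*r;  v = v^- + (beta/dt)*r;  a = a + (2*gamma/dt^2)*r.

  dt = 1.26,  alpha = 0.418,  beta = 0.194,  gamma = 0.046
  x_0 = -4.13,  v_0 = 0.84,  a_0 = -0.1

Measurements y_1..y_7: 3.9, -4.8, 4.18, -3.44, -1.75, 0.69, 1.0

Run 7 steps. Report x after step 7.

step 1: x_pred=-3.1510  r=7.0510  x^+=-0.2037  v^+=1.7996  a^+=0.3086
step 2: x_pred=2.3088  r=-7.1088  x^+=-0.6627  v^+=1.0939  a^+=-0.1034
step 3: x_pred=0.6336  r=3.5464  x^+=2.1160  v^+=1.5097  a^+=0.1022
step 4: x_pred=4.0994  r=-7.5394  x^+=0.9479  v^+=0.4776  a^+=-0.3347
step 5: x_pred=1.2840  r=-3.0340  x^+=0.0158  v^+=-0.4113  a^+=-0.5106
step 6: x_pred=-0.9077  r=1.5977  x^+=-0.2399  v^+=-0.8086  a^+=-0.4180
step 7: x_pred=-1.5905  r=2.5905  x^+=-0.5077  v^+=-0.9364  a^+=-0.2679

x_post = -0.5077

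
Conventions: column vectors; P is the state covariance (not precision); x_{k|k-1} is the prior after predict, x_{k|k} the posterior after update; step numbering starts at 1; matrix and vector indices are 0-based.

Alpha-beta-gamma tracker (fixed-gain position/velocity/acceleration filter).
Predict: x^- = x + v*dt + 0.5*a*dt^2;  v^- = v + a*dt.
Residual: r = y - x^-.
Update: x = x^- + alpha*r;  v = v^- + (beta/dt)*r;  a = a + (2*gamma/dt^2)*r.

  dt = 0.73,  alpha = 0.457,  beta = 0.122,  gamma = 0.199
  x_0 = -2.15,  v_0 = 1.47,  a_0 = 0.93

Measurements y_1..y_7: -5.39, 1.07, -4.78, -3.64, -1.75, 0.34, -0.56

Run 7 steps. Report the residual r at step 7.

resid = 3.1220

step 1: x_pred=-0.8291  r=-4.5609  x^+=-2.9134  v^+=1.3867  a^+=-2.4763
step 2: x_pred=-2.5610  r=3.6310  x^+=-0.9016  v^+=0.1858  a^+=0.2355
step 3: x_pred=-0.7033  r=-4.0767  x^+=-2.5663  v^+=-0.3236  a^+=-2.8092
step 4: x_pred=-3.5511  r=-0.0889  x^+=-3.5917  v^+=-2.3892  a^+=-2.8756
step 5: x_pred=-6.1021  r=4.3521  x^+=-4.1132  v^+=-3.7611  a^+=0.3748
step 6: x_pred=-6.7589  r=7.0989  x^+=-3.5147  v^+=-2.3011  a^+=5.6767
step 7: x_pred=-3.6820  r=3.1220  x^+=-2.2552  v^+=2.3646  a^+=8.0084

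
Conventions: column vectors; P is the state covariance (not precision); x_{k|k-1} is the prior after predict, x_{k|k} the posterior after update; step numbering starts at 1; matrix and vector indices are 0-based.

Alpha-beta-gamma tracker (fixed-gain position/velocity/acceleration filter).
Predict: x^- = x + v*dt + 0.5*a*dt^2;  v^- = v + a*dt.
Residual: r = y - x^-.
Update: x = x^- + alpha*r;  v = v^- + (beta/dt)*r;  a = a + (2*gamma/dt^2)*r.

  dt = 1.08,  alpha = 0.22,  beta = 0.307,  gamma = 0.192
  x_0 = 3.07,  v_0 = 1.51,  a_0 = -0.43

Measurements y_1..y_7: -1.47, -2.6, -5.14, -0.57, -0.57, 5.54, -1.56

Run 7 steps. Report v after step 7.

v_post = 22.6676

step 1: x_pred=4.4500  r=-5.9200  x^+=3.1476  v^+=-0.6372  a^+=-2.3790
step 2: x_pred=1.0720  r=-3.6720  x^+=0.2642  v^+=-4.2503  a^+=-3.5879
step 3: x_pred=-6.4186  r=1.2786  x^+=-6.1373  v^+=-7.7618  a^+=-3.1669
step 4: x_pred=-16.3670  r=15.7970  x^+=-12.8916  v^+=-6.6916  a^+=2.0337
step 5: x_pred=-18.9325  r=18.3625  x^+=-14.8927  v^+=0.7245  a^+=8.0790
step 6: x_pred=-9.3986  r=14.9386  x^+=-6.1121  v^+=13.6963  a^+=12.9970
step 7: x_pred=16.2598  r=-17.8198  x^+=12.3394  v^+=22.6676  a^+=7.1304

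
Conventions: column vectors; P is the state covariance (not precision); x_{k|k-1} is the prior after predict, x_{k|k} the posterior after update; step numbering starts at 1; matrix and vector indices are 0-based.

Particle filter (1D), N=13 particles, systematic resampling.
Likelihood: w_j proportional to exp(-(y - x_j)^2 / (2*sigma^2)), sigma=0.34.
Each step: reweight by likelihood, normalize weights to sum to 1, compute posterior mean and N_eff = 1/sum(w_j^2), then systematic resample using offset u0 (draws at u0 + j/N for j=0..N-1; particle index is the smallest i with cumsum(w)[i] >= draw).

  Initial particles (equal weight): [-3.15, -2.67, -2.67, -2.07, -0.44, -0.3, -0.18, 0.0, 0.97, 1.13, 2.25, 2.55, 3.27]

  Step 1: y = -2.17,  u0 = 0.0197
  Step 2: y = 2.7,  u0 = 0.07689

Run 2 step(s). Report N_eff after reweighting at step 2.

step 1: w=[0.0095, 0.2053, 0.2053, 0.5798, 0.0000, 0.0000, 0.0000, 0.0000, 0.0000, 0.0000, 0.0000, 0.0000, 0.0000]  mean=-2.3267  Neff=2.3775  idx=[1, 1, 1, 2, 2, 2, 3, 3, 3, 3, 3, 3, 3]
step 2: w=[0.0000, 0.0000, 0.0000, 0.0000, 0.0000, 0.0000, 0.1429, 0.1429, 0.1429, 0.1429, 0.1429, 0.1429, 0.1429]  mean=-2.0700  Neff=7.0000  idx=[6, 7, 7, 8, 8, 9, 9, 10, 10, 11, 11, 12, 12]

N_eff = 7.0000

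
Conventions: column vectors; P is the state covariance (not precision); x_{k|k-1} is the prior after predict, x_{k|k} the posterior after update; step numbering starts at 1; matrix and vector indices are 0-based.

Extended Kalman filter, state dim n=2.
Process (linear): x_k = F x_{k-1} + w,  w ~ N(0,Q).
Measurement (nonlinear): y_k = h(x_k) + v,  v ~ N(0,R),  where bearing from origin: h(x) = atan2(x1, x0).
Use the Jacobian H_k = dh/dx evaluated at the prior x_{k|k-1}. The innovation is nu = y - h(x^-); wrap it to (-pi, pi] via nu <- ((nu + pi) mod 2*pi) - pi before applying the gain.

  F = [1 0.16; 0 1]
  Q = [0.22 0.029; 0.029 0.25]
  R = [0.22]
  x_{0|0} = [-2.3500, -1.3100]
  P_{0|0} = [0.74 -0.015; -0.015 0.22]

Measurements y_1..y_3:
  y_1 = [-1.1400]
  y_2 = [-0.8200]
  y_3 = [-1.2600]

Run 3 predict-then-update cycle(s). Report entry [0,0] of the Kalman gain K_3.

K[0,0] = 1.0212

step 1: x^-=[-2.5596, -1.3100]  P^-=[0.9608 0.0492; 0.0492 0.4700]  H_jac=[0.1584 -0.3096]  S=[0.2843]  K=[0.4818; -0.4843]  nu=[1.5286]  x^+=[-1.8231, -2.0503]  P^+=[0.8948 0.1156; 0.1156 0.4033]
step 2: x^-=[-2.1511, -2.0503]  P^-=[1.1621 0.2091; 0.2091 0.6533]  H_jac=[0.2322 -0.2436]  S=[0.2978]  K=[0.7351; -0.3714]  nu=[1.5602]  x^+=[-1.0042, -2.6298]  P^+=[1.0012 0.2904; 0.2904 0.6122]
step 3: x^-=[-1.4250, -2.6298]  P^-=[1.3298 0.4173; 0.4173 0.8622]  H_jac=[0.2939 -0.1593]  S=[0.3177]  K=[1.0212; -0.0461]  nu=[0.8074]  x^+=[-0.6005, -2.6670]  P^+=[0.9985 0.4323; 0.4323 0.8616]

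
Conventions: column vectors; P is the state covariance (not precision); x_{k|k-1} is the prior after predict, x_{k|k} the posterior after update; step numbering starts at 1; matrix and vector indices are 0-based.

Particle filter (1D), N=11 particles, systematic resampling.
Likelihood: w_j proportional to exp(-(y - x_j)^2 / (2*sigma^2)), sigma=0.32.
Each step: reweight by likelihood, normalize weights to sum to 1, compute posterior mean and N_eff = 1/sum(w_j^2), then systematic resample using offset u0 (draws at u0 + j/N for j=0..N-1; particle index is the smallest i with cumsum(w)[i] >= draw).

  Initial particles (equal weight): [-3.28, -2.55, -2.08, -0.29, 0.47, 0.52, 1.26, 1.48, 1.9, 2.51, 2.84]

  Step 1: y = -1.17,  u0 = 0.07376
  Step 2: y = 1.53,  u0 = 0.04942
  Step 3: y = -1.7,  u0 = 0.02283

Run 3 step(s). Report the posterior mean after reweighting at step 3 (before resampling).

step 1: w=[0.0000, 0.0023, 0.4338, 0.5639, 0.0000, 0.0000, 0.0000, 0.0000, 0.0000, 0.0000, 0.0000]  mean=-1.0716  Neff=1.9758  idx=[2, 2, 2, 2, 3, 3, 3, 3, 3, 3, 3]
step 2: w=[0.0000, 0.0000, 0.0000, 0.0000, 0.1429, 0.1429, 0.1429, 0.1429, 0.1429, 0.1429, 0.1429]  mean=-0.2900  Neff=7.0000  idx=[4, 4, 5, 6, 6, 7, 8, 8, 9, 10, 10]
step 3: w=[0.0909, 0.0909, 0.0909, 0.0909, 0.0909, 0.0909, 0.0909, 0.0909, 0.0909, 0.0909, 0.0909]  mean=-0.2900  Neff=11.0000  idx=[0, 1, 2, 3, 4, 5, 6, 7, 8, 9, 10]

post_mean = -0.2900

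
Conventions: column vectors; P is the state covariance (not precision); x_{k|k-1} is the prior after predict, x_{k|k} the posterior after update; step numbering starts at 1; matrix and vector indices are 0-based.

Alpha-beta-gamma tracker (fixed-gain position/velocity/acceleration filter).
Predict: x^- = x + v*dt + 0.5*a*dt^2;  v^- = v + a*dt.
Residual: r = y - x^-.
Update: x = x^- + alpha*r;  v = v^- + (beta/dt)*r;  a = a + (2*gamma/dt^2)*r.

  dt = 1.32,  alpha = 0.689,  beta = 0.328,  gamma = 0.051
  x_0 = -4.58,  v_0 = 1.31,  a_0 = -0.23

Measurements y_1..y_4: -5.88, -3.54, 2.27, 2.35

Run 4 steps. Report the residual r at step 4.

step 1: x_pred=-3.0512  r=-2.8288  x^+=-5.0002  v^+=0.3035  a^+=-0.3956
step 2: x_pred=-4.9443  r=1.4043  x^+=-3.9767  v^+=0.1302  a^+=-0.3134
step 3: x_pred=-4.0779  r=6.3479  x^+=0.2958  v^+=1.2939  a^+=0.0582
step 4: x_pred=2.0545  r=0.2955  x^+=2.2581  v^+=1.4442  a^+=0.0755

resid = 0.2955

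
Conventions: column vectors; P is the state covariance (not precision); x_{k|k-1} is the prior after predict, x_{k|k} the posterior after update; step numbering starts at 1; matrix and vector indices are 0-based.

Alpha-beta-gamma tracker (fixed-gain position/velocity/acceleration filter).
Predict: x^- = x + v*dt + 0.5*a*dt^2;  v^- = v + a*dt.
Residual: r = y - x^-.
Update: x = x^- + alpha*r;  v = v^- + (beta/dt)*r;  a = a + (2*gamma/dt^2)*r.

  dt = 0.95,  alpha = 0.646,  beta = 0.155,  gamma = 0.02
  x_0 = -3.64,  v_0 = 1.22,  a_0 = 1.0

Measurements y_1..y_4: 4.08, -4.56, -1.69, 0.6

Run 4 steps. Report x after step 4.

step 1: x_pred=-2.0297  r=6.1098  x^+=1.9171  v^+=3.1669  a^+=1.2708
step 2: x_pred=5.4991  r=-10.0591  x^+=-0.9991  v^+=2.7329  a^+=0.8250
step 3: x_pred=1.9694  r=-3.6594  x^+=-0.3946  v^+=2.9195  a^+=0.6628
step 4: x_pred=2.6781  r=-2.0781  x^+=1.3356  v^+=3.2101  a^+=0.5707

x_post = 1.3356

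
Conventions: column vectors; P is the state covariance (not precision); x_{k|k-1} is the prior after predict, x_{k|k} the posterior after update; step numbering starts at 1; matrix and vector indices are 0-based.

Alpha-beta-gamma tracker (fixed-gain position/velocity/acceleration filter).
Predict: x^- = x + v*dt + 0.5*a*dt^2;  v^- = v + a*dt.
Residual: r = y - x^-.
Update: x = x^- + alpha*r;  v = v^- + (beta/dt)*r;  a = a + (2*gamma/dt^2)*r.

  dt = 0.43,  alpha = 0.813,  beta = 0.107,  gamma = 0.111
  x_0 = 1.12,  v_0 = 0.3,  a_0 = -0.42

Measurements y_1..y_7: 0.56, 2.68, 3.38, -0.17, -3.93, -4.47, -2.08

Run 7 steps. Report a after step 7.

step 1: x_pred=1.2102  r=-0.6502  x^+=0.6816  v^+=-0.0424  a^+=-1.2006
step 2: x_pred=0.5524  r=2.1276  x^+=2.2821  v^+=-0.0292  a^+=1.3539
step 3: x_pred=2.3947  r=0.9853  x^+=3.1958  v^+=0.7981  a^+=2.5369
step 4: x_pred=3.7735  r=-3.9435  x^+=0.5674  v^+=0.9077  a^+=-2.1979
step 5: x_pred=0.7546  r=-4.6846  x^+=-3.0540  v^+=-1.2031  a^+=-7.8224
step 6: x_pred=-4.2945  r=-0.1755  x^+=-4.4372  v^+=-4.6104  a^+=-8.0331
step 7: x_pred=-7.1623  r=5.0823  x^+=-3.0304  v^+=-6.7999  a^+=-1.9311

a_post = -1.9311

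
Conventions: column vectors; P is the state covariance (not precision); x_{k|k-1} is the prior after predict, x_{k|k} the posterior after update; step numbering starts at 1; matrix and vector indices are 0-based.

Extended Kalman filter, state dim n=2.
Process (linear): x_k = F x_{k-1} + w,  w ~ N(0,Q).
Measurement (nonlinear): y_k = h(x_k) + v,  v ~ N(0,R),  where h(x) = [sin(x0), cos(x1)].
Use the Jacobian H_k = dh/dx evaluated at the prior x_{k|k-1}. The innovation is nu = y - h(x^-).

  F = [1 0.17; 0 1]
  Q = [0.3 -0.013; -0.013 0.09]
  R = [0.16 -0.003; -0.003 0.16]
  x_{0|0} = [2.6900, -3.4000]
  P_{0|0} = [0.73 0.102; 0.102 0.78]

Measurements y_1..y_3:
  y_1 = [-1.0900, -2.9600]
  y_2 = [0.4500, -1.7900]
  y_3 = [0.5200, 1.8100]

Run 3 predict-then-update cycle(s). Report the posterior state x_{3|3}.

step 1: x^-=[2.1120, -3.4000]  P^-=[1.0872 0.2216; 0.2216 0.8700]  H_jac=[-0.5152 0.0000; 0.0000 -0.2555]  S=[0.4485 0.0262; 0.0262 0.2168]  K=[-1.2422 -0.1112; -0.1961 -1.0017]  nu=[-1.9471, -1.9932]  x^+=[4.7524, -1.0216]  P^+=[0.3852 0.0551; 0.0551 0.6249]
step 2: x^-=[4.5787, -1.0216]  P^-=[0.7219 0.1483; 0.1483 0.7149]  H_jac=[-0.1333 0.0000; 0.0000 0.8529]  S=[0.1728 -0.0199; -0.0199 0.6801]  K=[-0.5371 0.1703; -0.0114 0.8963]  nu=[1.4411, -2.3120]  x^+=[3.4110, -3.1102]  P^+=[0.6487 0.0338; 0.0338 0.1682]
step 3: x^-=[2.8823, -3.1102]  P^-=[0.9651 0.0494; 0.0494 0.2582]  H_jac=[-0.9666 0.0000; 0.0000 0.0314]  S=[1.0616 -0.0045; -0.0045 0.1603]  K=[-0.8787 -0.0150; -0.0448 0.0494]  nu=[0.2636, 2.8095]  x^+=[2.6085, -2.9832]  P^+=[0.1454 0.0076; 0.0076 0.2556]

x_post = [2.6085, -2.9832]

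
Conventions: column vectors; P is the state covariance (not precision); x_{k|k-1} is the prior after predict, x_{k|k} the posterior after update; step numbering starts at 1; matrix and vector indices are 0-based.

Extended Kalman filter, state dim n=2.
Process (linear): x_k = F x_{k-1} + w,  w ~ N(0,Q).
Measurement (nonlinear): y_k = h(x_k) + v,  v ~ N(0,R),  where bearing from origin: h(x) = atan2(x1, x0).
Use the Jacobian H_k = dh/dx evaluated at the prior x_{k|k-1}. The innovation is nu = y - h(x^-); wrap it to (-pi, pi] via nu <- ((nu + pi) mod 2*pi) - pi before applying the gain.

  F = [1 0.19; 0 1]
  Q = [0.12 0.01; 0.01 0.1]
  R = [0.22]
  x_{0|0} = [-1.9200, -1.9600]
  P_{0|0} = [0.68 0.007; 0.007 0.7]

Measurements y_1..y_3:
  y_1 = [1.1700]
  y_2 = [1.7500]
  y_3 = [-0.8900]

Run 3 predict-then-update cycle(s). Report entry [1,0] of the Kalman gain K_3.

K[1,0] = -0.8235

step 1: x^-=[-2.2924, -1.9600]  P^-=[0.8279 0.1500; 0.1500 0.8000]  H_jac=[0.2155 -0.2520]  S=[0.2930]  K=[0.4799; -0.5779]  nu=[-2.6790]  x^+=[-3.5780, -0.4119]  P^+=[0.7605 0.2312; 0.2312 0.7022]
step 2: x^-=[-3.6563, -0.4119]  P^-=[0.9937 0.3747; 0.3747 0.8022]  H_jac=[0.0304 -0.2701]  S=[0.2733]  K=[-0.2596; -0.7511]  nu=[-1.5038]  x^+=[-3.2659, 0.7175]  P^+=[0.9753 0.3214; 0.3214 0.6480]
step 3: x^-=[-3.1296, 0.7175]  P^-=[1.2408 0.4545; 0.4545 0.7480]  H_jac=[-0.0696 -0.3036]  S=[0.3142]  K=[-0.7141; -0.8235]  nu=[2.4770]  x^+=[-4.8983, -1.3224]  P^+=[1.0806 0.2697; 0.2697 0.5350]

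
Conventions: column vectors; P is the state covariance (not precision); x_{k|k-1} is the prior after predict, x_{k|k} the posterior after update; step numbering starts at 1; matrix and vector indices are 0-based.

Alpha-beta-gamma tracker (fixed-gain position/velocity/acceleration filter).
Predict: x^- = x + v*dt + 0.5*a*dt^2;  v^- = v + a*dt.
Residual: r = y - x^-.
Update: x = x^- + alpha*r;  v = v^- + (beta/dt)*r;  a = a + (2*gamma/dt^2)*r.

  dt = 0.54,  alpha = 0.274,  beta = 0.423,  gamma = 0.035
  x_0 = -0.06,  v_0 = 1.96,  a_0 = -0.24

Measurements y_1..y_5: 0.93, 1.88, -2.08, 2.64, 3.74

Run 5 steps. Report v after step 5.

v_post = 1.4822

step 1: x_pred=0.9634  r=-0.0334  x^+=0.9543  v^+=1.8042  a^+=-0.2480
step 2: x_pred=1.8924  r=-0.0124  x^+=1.8890  v^+=1.6606  a^+=-0.2510
step 3: x_pred=2.7491  r=-4.8291  x^+=1.4259  v^+=-2.2577  a^+=-1.4102
step 4: x_pred=0.0011  r=2.6389  x^+=0.7242  v^+=-0.9522  a^+=-0.7768
step 5: x_pred=0.0968  r=3.6432  x^+=1.0950  v^+=1.4822  a^+=0.0978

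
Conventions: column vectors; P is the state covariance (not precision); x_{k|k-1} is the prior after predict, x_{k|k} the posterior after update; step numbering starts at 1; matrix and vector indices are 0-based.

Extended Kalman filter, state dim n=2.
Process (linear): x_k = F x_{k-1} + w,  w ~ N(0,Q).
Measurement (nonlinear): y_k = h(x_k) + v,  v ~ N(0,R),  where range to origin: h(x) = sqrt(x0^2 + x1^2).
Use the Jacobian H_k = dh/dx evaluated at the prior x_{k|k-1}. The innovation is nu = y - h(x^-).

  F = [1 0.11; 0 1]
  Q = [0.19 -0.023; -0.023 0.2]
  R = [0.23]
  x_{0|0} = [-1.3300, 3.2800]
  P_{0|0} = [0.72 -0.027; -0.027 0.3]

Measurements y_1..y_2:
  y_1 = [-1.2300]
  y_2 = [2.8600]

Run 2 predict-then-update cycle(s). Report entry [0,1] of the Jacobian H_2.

step 1: x^-=[-0.9692, 3.2800]  P^-=[0.9077 -0.0170; -0.0170 0.5000]  H_jac=[-0.2834 0.9590]  S=[0.7720]  K=[-0.3543; 0.6274]  nu=[-4.6502]  x^+=[0.6784, 0.3626]  P^+=[0.8108 0.1546; 0.1546 0.1961]
step 2: x^-=[0.7183, 0.3626]  P^-=[1.0372 0.1532; 0.1532 0.3961]  H_jac=[0.8927 0.4506]  S=[1.2602]  K=[0.7895; 0.2502]  nu=[2.0554]  x^+=[2.3410, 0.8767]  P^+=[0.2517 -0.0957; -0.0957 0.3173]

H_jac[0,1] = 0.4506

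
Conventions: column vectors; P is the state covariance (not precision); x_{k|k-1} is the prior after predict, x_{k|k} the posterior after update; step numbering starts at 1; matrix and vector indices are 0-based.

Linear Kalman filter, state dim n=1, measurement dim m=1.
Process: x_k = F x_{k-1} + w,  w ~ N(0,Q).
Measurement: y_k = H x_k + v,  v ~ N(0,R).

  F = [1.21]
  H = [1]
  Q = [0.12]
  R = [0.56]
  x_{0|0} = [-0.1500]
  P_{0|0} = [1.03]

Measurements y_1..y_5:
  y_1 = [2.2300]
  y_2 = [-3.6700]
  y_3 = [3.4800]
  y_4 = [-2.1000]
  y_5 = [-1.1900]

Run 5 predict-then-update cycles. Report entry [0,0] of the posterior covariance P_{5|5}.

P_post[0,0] = 0.2702

step 1: x^-=[-0.1815]  P^-=[1.6280]  S=[2.1880]  K=[0.7441]  nu=[2.4115]  x^+=[1.6128]  P^+=[0.4167]
step 2: x^-=[1.9515]  P^-=[0.7301]  S=[1.2901]  K=[0.5659]  nu=[-5.6215]  x^+=[-1.2298]  P^+=[0.3169]
step 3: x^-=[-1.4880]  P^-=[0.5840]  S=[1.1440]  K=[0.5105]  nu=[4.9680]  x^+=[1.0481]  P^+=[0.2859]
step 4: x^-=[1.2682]  P^-=[0.5385]  S=[1.0985]  K=[0.4902]  nu=[-3.3682]  x^+=[-0.3830]  P^+=[0.2745]
step 5: x^-=[-0.4635]  P^-=[0.5219]  S=[1.0819]  K=[0.4824]  nu=[-0.7265]  x^+=[-0.8139]  P^+=[0.2702]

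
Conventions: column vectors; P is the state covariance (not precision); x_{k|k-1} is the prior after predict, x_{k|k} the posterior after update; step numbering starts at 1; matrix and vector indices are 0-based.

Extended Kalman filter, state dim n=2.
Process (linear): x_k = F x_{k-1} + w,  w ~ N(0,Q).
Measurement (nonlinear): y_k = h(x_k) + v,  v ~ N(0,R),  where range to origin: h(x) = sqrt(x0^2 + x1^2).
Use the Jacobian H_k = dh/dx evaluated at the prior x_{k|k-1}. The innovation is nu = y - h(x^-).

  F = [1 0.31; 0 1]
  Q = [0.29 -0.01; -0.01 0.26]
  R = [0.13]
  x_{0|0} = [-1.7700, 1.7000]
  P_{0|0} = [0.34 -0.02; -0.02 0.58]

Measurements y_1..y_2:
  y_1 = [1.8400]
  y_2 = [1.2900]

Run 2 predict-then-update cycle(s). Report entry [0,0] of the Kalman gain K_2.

step 1: x^-=[-1.2430, 1.7000]  P^-=[0.6733 0.1498; 0.1498 0.8400]  H_jac=[-0.5902 0.8072]  S=[0.7692]  K=[-0.3595; 0.7666]  nu=[-0.2660]  x^+=[-1.1474, 1.4961]  P^+=[0.5739 0.3618; 0.3618 0.3880]
step 2: x^-=[-0.6836, 1.4961]  P^-=[1.1255 0.4720; 0.4720 0.6480]  H_jac=[-0.4156 0.9096]  S=[0.5036]  K=[-0.0763; 0.7808]  nu=[-0.3549]  x^+=[-0.6565, 1.2190]  P^+=[1.1226 0.5020; 0.5020 0.3410]

K[0,0] = -0.0763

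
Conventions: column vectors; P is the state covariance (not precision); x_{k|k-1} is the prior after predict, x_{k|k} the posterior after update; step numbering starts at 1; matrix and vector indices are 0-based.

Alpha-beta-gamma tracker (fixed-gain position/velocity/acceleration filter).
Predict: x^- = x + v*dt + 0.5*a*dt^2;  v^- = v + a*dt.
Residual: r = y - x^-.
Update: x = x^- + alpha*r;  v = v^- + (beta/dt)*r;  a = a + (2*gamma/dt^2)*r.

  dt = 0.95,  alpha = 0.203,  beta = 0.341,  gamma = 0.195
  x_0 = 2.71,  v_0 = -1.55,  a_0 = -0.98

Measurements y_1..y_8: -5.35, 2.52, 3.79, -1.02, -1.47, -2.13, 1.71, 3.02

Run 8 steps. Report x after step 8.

step 1: x_pred=0.7953  r=-6.1453  x^+=-0.4522  v^+=-4.6868  a^+=-3.6356
step 2: x_pred=-6.5453  r=9.0653  x^+=-4.7050  v^+=-4.8867  a^+=0.2818
step 3: x_pred=-9.2202  r=13.0102  x^+=-6.5791  v^+=0.0510  a^+=5.9039
step 4: x_pred=-3.8665  r=2.8465  x^+=-3.2886  v^+=6.6815  a^+=7.1340
step 5: x_pred=6.2780  r=-7.7480  x^+=4.7052  v^+=10.6777  a^+=3.7858
step 6: x_pred=16.5573  r=-18.6873  x^+=12.7638  v^+=7.5665  a^+=-4.2896
step 7: x_pred=18.0163  r=-16.3063  x^+=14.7061  v^+=-2.3617  a^+=-11.3361
step 8: x_pred=7.3471  r=-4.3271  x^+=6.4687  v^+=-14.6842  a^+=-13.2059

x_post = 6.4687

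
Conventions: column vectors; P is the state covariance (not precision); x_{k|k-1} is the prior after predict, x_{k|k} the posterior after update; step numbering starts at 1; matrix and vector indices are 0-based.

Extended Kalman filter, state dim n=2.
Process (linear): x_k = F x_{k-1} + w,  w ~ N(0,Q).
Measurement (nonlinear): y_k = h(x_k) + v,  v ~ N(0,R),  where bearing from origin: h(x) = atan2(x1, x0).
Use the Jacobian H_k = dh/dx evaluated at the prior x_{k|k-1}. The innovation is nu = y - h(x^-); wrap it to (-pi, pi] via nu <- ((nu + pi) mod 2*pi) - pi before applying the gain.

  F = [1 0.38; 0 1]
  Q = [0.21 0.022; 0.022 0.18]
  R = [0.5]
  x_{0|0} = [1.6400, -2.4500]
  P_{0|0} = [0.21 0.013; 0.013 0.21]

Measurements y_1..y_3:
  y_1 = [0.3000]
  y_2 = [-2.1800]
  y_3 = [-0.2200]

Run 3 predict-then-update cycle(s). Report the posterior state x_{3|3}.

step 1: x^-=[0.7090, -2.4500]  P^-=[0.4602 0.1148; 0.1148 0.3900]  H_jac=[0.3766 0.1090]  S=[0.5793]  K=[0.3208; 0.1480]  nu=[1.5891]  x^+=[1.2187, -2.2148]  P^+=[0.4006 0.0873; 0.0873 0.3773]
step 2: x^-=[0.3771, -2.2148]  P^-=[0.7314 0.2527; 0.2527 0.5573]  H_jac=[0.4388 0.0747]  S=[0.6605]  K=[0.5145; 0.2309]  nu=[-0.7779]  x^+=[-0.0231, -2.3944]  P^+=[0.5566 0.1742; 0.1742 0.5221]
step 3: x^-=[-0.9330, -2.3944]  P^-=[0.9744 0.3946; 0.3946 0.7021]  H_jac=[0.3626 -0.1413]  S=[0.6017]  K=[0.4945; 0.0729]  nu=[1.7223]  x^+=[-0.0812, -2.2688]  P^+=[0.8272 0.3729; 0.3729 0.6989]

x_post = [-0.0812, -2.2688]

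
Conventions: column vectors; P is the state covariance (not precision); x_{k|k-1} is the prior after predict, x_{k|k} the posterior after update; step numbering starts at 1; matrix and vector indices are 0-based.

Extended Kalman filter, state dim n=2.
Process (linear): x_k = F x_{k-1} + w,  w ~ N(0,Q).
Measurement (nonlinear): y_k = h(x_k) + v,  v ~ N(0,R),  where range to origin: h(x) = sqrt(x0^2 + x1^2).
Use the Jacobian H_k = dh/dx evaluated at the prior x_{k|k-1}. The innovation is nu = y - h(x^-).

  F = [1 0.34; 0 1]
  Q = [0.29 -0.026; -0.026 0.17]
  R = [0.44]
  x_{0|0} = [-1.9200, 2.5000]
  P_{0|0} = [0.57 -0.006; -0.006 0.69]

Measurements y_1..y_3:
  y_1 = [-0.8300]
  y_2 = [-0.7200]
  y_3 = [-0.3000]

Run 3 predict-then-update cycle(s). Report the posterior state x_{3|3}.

x_post = [-0.0729, -0.1075]

step 1: x^-=[-1.0700, 2.5000]  P^-=[0.9357 0.2026; 0.2026 0.8600]  H_jac=[-0.3935 0.9193]  S=[1.1651]  K=[-0.1561; 0.6101]  nu=[-3.5494]  x^+=[-0.5158, 0.3344]  P^+=[0.9073 0.3136; 0.3136 0.4262]
step 2: x^-=[-0.4022, 0.3344]  P^-=[1.4598 0.4325; 0.4325 0.5962]  H_jac=[-0.7689 0.6393]  S=[1.1216]  K=[-0.7543; 0.0433]  nu=[-1.2430]  x^+=[0.5354, 0.2805]  P^+=[0.8217 0.4692; 0.4692 0.5941]
step 3: x^-=[0.6308, 0.2805]  P^-=[1.4994 0.6452; 0.6452 0.7641]  H_jac=[0.9137 0.4063]  S=[2.2971]  K=[0.7106; 0.3918]  nu=[-0.9903]  x^+=[-0.0729, -0.1075]  P^+=[0.3396 0.0057; 0.0057 0.4115]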